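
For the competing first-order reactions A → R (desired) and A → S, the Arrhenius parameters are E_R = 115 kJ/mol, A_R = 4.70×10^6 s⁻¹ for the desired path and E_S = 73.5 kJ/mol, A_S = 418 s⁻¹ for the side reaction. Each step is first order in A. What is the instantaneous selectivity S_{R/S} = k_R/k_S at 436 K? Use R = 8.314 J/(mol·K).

0.120

k_R/k_S = (A_R/A_S)·exp[−(E_R−E_S)/(RT)] = (A_R/A_S)·exp[(E_S−E_R)/(RT)].
(E_S−E_R)/(RT) = (73.5−115)×10³/(8.314×436) = -41500/3625 = -11.45.
k_R/k_S = (4.70×10^6/418)·exp(-11.45) = 11244 × 1.066×10^-5 = 0.120.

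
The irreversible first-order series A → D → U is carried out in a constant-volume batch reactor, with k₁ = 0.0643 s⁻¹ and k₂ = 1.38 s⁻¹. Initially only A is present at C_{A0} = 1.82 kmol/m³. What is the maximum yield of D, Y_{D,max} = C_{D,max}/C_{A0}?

For a first-order series the maximum intermediate yield is C_{D,max}/C_{A0} = (k₁/k₂)^[k₂/(k₂−k₁)].
= (0.0643/1.38)^(1.38/(1.38−0.0643)) = (0.04659)^(1.049) = 0.04011.

0.0401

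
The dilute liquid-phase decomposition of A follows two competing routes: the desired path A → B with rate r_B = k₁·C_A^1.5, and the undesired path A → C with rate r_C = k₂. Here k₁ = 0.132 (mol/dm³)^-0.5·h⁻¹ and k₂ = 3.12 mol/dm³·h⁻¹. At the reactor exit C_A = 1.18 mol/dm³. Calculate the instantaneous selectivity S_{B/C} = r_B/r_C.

0.0542

S_{B/C} = r_B/r_C = (k₁·C_A^1.5)/(k₂) = (k₁/k₂)·C_A^1.5.
= (0.132×1.180^1.5) / (3.12) = 0.1692/3.120 = 0.0542.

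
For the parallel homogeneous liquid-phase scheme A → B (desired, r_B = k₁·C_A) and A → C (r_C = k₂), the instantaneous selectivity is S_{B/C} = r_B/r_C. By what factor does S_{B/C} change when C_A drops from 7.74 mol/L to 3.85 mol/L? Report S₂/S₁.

0.497

S_{B/C} = (k₁/k₂)·C_A, so S₂/S₁ = (C_{A,2}/C_{A,1}).
= 3.85/7.74 = 0.497.
Selectivity toward B falls as C_A falls — high-concentration operation is favoured.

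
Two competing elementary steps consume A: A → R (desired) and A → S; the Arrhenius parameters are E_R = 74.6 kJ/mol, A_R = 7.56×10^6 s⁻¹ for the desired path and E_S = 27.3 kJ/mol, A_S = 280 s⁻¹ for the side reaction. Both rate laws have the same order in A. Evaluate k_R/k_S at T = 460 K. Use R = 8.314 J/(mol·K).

With equal orders, S_{R/S} = k_R/k_S = (A_R/A_S)·exp[(E_S−E_R)/(RT)].
(E_S−E_R)/(RT) = (27.3−74.6)×10³/(8.314×460) = -47300/3824 = -12.37.
k_R/k_S = (7.56×10^6/280)·exp(-12.37) = 27000 × 4.253×10^-6 = 0.115.

0.115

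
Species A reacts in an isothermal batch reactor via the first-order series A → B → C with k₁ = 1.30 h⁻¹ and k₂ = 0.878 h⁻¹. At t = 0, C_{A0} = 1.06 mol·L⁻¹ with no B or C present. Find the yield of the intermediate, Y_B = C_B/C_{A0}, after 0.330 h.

0.300

For first-order series with pure A initially, C_B(t) = k₁C_{A0}/(k₂−k₁)·(e^(−k₁t) − e^(−k₂t)).
e^(−k₁t) = e^(−1.30×0.330) = e^(−0.4290) = 0.6512; e^(−k₂t) = e^(−0.2897) = 0.7485.
C_B = 1.30×1.06/(0.878−1.30) × (0.6512−0.7485) = (-3.265)×(-0.09730) = 0.3177 mol·L⁻¹.
Y_B = C_B/C_{A0} = 0.3177/1.06 = 0.300.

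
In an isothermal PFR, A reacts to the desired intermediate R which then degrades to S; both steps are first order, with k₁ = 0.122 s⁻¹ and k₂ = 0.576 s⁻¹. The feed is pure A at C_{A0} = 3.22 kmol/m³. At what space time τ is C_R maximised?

3.42 s

The intermediate peaks when r₁ = r₂, i.e. k₁e^(−k₁τ) = k₂e^(−k₂τ), giving τ_opt = ln(k₂/k₁)/(k₂−k₁).
= ln(0.576/0.122)/(0.576−0.122) = ln(4.721)/0.4540 = 1.552/0.4540 = 3.42 s.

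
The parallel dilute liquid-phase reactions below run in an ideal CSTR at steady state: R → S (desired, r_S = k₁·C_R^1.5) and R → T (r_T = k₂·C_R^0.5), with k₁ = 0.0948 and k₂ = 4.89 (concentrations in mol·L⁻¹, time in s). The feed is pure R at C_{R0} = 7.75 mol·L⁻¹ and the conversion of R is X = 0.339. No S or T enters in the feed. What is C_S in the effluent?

0.237 mol·L⁻¹

Exit C_R = C_{R0}(1−X) = 7.75×0.661 = 5.123 mol·L⁻¹.
In a CSTR the entire volume is at exit conditions, so r_S = 0.0948×5.123^1.5 = 1.099 and r_T = 4.89×5.123^0.5 = 11.07.
Fraction of consumed R going to S: r_S/(r_S+r_T) = 0.09034.
C_S = 0.09034·C_{R0}·X = 0.09034×7.75×0.339 = 0.237 mol·L⁻¹.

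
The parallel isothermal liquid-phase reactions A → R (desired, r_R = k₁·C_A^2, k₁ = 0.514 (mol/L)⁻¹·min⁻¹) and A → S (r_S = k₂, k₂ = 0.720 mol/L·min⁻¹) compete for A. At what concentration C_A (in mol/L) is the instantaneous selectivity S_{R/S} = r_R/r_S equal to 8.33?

S_{R/S} = (k₁/k₂)·C_A^2 ⇒ C_A = (S·k₂/k₁)^(0.5).
= (8.33×0.720/0.514)^(0.5) = (11.67)^(0.5) = 3.42 mol/L.

3.42 mol/L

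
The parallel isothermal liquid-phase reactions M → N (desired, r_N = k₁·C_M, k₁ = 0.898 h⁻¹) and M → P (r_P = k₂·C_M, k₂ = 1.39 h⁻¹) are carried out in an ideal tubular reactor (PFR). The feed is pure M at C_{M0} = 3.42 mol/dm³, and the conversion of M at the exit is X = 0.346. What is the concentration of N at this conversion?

C_M = C_{M0}(1−X) = 2.237 mol/dm³.
Both paths are first order in M, so the instantaneous fraction to N is constant: dC_N/d(−C_M) = k₁/(k₁+k₂) = 0.3925.
C_N = 0.3925·(C_{M0}−C_M) = 0.3925×1.183 = 0.464 mol/dm³.

0.464 mol/dm³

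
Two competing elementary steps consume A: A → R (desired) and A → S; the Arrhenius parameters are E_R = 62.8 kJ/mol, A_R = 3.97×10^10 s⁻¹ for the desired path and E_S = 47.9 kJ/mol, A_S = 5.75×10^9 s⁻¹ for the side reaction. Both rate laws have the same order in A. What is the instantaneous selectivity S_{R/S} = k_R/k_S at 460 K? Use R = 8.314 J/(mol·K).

Since both paths have the same order in A, the concentration cancels and S_{R/S} = k_R/k_S = (A_R/A_S)·exp[(E_S−E_R)/(RT)].
(E_S−E_R)/(RT) = (47.9−62.8)×10³/(8.314×460) = -14900/3824 = -3.896.
k_R/k_S = (3.97×10^10/5.75×10^9)·exp(-3.896) = 6.904 × 0.02032 = 0.140.
Since E_R > E_S, raising the temperature improves selectivity toward R.

0.140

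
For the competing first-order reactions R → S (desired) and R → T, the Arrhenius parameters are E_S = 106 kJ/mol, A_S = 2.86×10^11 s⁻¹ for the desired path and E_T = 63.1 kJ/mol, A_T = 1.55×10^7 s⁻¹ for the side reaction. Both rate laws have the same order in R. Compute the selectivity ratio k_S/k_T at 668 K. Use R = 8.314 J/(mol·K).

8.15

Since both paths have the same order in R, the concentration cancels and S_{S/T} = k_S/k_T = (A_S/A_T)·exp[(E_T−E_S)/(RT)].
(E_T−E_S)/(RT) = (63.1−106)×10³/(8.314×668) = -42900/5554 = -7.725.
k_S/k_T = (2.86×10^11/1.55×10^7)·exp(-7.725) = 18452 × 4.419×10^-4 = 8.15.
Since E_S > E_T, raising the temperature improves selectivity toward S.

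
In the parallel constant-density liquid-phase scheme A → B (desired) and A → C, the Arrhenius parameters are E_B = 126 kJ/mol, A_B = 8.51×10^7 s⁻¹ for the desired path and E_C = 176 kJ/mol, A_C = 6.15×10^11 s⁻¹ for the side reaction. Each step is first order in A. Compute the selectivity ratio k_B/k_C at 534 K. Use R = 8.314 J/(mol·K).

10.8

With equal orders, S_{B/C} = k_B/k_C = (A_B/A_C)·exp[(E_C−E_B)/(RT)].
(E_C−E_B)/(RT) = (176−126)×10³/(8.314×534) = 50000/4440 = 11.26.
k_B/k_C = (8.51×10^7/6.15×10^11)·exp(11.26) = 1.384×10^-4 × 77815 = 10.8.
Since E_B < E_C, lowering the temperature improves selectivity toward B.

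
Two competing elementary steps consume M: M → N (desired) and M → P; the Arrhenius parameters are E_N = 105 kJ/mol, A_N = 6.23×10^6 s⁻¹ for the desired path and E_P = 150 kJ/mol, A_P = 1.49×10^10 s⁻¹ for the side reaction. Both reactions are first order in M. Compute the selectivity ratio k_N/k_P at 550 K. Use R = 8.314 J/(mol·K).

7.86

Since both paths have the same order in M, the concentration cancels and S_{N/P} = k_N/k_P = (A_N/A_P)·exp[(E_P−E_N)/(RT)].
(E_P−E_N)/(RT) = (150−105)×10³/(8.314×550) = 45000/4573 = 9.841.
k_N/k_P = (6.23×10^6/1.49×10^10)·exp(9.841) = 4.181×10^-4 × 18789 = 7.86.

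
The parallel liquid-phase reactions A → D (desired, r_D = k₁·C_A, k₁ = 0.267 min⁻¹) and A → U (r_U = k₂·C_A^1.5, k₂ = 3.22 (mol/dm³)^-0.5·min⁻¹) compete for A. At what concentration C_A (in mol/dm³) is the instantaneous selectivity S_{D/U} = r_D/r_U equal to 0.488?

0.0289 mol/dm³

S_{D/U} = (k₁/k₂)·C_A^-0.5 ⇒ C_A = (S·k₂/k₁)^(-2).
= (0.488×3.22/0.267)^(-2) = (5.885)^(-2) = 0.0289 mol/dm³.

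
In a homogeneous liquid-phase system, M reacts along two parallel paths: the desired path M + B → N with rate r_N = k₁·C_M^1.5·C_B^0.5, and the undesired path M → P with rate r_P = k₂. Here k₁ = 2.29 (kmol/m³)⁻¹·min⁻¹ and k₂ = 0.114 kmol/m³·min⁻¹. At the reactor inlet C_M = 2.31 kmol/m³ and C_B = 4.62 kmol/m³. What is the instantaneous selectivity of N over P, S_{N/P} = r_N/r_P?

S_{N/P} = r_N/r_P = (k₁·C_M^1.5·C_B^0.5)/(k₂) = (k₁/k₂)·C_M^1.5·C_B^0.5.
= (2.29×2.310^1.5×4.620^0.5) / (0.114) = 17.28/0.1140 = 152.
Since the desired path is higher order in M, keeping C_M high (PFR or concentrated feed) favours N.

152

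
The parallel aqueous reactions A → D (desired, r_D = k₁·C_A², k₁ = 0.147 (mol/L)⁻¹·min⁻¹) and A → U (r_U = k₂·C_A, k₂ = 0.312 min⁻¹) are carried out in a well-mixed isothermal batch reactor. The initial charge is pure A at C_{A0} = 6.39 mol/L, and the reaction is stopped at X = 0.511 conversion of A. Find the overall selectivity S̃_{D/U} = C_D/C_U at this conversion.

C_A = C_{A0}(1−X) = 3.125 mol/L.
Along a PFR/batch, dC_U/dC_A = −r_U/(r_D+r_U) = −k₂/(k₂+k₁·C_A).
Integrating from C_{A0} to C_A: C_U = (0.312/0.147)·ln[(0.312+0.147·6.39)/(0.312+0.147·3.12)] = 2.122·ln(1.251/0.7713) = 1.027 mol/L.
Then C_D = (C_{A0}−C_A) − C_U = 3.265 − 1.027 = 2.238 mol/L.
S̃_{D/U} = C_D/C_U = 2.238/1.027 = 2.18.

2.18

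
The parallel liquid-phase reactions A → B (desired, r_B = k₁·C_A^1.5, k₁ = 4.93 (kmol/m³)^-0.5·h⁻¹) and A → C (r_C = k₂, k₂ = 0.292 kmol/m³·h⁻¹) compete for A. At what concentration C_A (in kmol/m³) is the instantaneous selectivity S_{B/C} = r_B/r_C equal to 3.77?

0.368 kmol/m³

S_{B/C} = (k₁/k₂)·C_A^1.5 ⇒ C_A = (S·k₂/k₁)^(1/1.5).
= (3.77×0.292/4.93)^(0.6667) = (0.2233)^(0.6667) = 0.368 kmol/m³.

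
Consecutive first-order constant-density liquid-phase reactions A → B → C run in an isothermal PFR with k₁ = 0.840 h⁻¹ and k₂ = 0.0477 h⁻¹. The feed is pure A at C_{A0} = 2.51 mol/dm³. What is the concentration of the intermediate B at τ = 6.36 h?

The intermediate concentration in a first-order A→B→C sequence is C_B = k₁C_{A0}(e^(−k₁τ) − e^(−k₂τ))/(k₂−k₁).
e^(−k₁τ) = e^(−0.840×6.36) = e^(−5.342) = 0.004784; e^(−k₂τ) = e^(−0.3034) = 0.7383.
C_B = 0.840×2.51/(0.0477−0.840) × (0.004784−0.7383) = (-2.661)×(-0.7335) = 1.952 mol/dm³.

1.95 mol/dm³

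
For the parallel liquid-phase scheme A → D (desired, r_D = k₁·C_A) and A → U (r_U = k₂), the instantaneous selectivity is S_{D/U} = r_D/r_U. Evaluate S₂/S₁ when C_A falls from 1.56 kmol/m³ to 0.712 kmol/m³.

S_{D/U} = (k₁/k₂)·C_A, so S₂/S₁ = (C_{A,2}/C_{A,1}).
= 0.712/1.56 = 0.456.

0.456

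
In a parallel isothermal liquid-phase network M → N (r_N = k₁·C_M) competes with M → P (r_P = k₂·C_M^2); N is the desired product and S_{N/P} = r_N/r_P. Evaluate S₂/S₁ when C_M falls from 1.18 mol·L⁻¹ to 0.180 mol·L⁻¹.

6.56

S_{N/P} = (k₁/k₂)·C_M⁻¹, so S₂/S₁ = (C_{M,2}/C_{M,1})⁻¹.
= 1.18/0.180 = 6.56.
Selectivity toward N rises as C_M falls — low-concentration operation is favoured.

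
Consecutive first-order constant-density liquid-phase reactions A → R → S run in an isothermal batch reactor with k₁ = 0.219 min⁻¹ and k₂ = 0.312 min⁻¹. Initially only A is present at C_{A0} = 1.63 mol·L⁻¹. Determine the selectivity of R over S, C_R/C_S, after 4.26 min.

For first-order series with pure A initially, C_R(t) = k₁C_{A0}/(k₂−k₁)·(e^(−k₁t) − e^(−k₂t)).
e^(−k₁t) = e^(−0.219×4.26) = e^(−0.9329) = 0.3934; e^(−k₂t) = e^(−1.329) = 0.2647.
C_R = 0.219×1.63/(0.312−0.219) × (0.3934−0.2647) = 3.838×0.1287 = 0.4939 mol·L⁻¹.
C_A = C_{A0}e^(−k₁t) = 0.6412 mol·L⁻¹, so C_S = C_{A0}−C_A−C_R = 0.4948 mol·L⁻¹; C_R/C_S = 0.998.

0.998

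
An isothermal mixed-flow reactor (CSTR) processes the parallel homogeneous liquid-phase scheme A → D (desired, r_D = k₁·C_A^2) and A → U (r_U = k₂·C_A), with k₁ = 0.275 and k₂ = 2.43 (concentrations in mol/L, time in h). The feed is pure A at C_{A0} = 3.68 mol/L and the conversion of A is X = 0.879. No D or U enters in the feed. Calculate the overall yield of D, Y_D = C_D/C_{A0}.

0.0422

Exit C_A = C_{A0}(1−X) = 3.68×0.121 = 0.4453 mol/L.
A CSTR operates uniformly at the exit composition, giving r_D = 0.05453 and r_U = 1.082 (each k·C_A^n at C_A = 0.4453).
Fraction of consumed A going to D: r_D/(r_D+r_U) = 0.04797.
C_D = 0.04797·C_{A0}·X = 0.04797×3.68×0.879 = 0.155 mol/L; Y_D = C_D/C_{A0} = 0.0422.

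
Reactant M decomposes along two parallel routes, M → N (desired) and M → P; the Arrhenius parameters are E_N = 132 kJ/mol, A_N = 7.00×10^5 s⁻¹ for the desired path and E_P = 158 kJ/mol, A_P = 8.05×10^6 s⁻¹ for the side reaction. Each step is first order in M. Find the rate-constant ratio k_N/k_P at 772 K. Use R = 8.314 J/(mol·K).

5.00

With equal orders, S_{N/P} = k_N/k_P = (A_N/A_P)·exp[(E_P−E_N)/(RT)].
(E_P−E_N)/(RT) = (158−132)×10³/(8.314×772) = 26000/6418 = 4.051.
k_N/k_P = (7.00×10^5/8.05×10^6)·exp(4.051) = 0.08696 × 57.45 = 5.00.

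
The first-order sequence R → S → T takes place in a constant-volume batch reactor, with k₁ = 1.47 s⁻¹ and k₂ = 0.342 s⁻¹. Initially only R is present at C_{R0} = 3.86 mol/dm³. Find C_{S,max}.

2.48 mol/dm³

At the optimum, C_{S,max}/C_{R0} = (k₁/k₂)^[k₂/(k₂−k₁)].
= (1.47/0.342)^(0.342/(0.342−1.47)) = (4.298)^(-0.3032) = 0.6427.
C_{S,max} = 0.6427×3.86 = 2.48 mol/dm³.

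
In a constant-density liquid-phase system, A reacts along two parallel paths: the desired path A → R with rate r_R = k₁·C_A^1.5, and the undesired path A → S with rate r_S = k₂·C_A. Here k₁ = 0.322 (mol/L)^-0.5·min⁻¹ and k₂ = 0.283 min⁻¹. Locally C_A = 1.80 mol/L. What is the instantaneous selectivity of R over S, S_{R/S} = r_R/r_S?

S_{R/S} = r_R/r_S = (k₁·C_A^1.5)/(k₂·C_A) = (k₁/k₂)·C_A^0.5.
= (0.322×1.800^1.5) / (0.283×1.800) = 0.7776/0.5094 = 1.53.
Since the desired path is higher order in A, keeping C_A high (PFR or concentrated feed) favours R.

1.53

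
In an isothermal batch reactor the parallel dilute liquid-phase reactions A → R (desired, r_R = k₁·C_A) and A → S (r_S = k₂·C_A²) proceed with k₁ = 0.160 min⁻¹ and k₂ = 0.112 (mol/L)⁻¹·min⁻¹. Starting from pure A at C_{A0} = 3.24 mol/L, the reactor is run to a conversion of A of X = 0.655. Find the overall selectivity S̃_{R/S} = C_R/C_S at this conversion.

0.689

C_A = C_{A0}(1−X) = 1.118 mol/L.
Along a PFR/batch, dC_R/dC_A = −r_R/(r_R+r_S) = −k₁/(k₁+k₂·C_A).
Integrating from C_{A0} to C_A: C_R = (0.160/0.112)·ln[(0.160+0.112·3.24)/(0.160+0.112·1.12)] = 1.429·ln(0.5229/0.2852) = 0.8660 mol/L.
C_S = (C_{A0}−C_A)−C_R = 1.256 mol/L; S̃_{R/S} = 0.8660/1.256 = 0.689.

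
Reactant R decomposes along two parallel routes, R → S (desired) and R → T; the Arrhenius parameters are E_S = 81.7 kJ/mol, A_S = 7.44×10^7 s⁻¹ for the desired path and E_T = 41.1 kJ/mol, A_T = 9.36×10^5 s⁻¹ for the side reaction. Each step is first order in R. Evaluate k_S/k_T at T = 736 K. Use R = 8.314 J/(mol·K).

0.104

With equal orders, S_{S/T} = k_S/k_T = (A_S/A_T)·exp[(E_T−E_S)/(RT)].
(E_T−E_S)/(RT) = (41.1−81.7)×10³/(8.314×736) = -40600/6119 = -6.635.
k_S/k_T = (7.44×10^7/9.36×10^5)·exp(-6.635) = 79.49 × 0.001314 = 0.104.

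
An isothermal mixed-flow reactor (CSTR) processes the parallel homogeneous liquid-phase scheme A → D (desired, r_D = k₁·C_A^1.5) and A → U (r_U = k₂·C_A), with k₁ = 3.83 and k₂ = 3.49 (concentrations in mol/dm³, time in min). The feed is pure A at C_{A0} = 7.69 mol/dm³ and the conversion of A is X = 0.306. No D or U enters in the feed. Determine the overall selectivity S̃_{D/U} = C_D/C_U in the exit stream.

2.54

Exit C_A = C_{A0}(1−X) = 7.69×0.694 = 5.337 mol/dm³.
In a CSTR the entire volume is at exit conditions, so r_D = 3.83×5.337^1.5 = 47.22 and r_U = 3.49×5.337 = 18.63.
Overall selectivity = C_D/C_U = r_Dτ/(r_Uτ) = r_D/r_U = 2.54.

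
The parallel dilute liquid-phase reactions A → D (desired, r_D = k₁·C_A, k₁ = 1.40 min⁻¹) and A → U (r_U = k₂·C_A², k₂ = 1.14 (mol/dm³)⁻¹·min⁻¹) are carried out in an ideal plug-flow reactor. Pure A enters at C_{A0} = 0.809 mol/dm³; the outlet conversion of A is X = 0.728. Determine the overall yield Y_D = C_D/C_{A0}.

0.518

C_A = C_{A0}(1−X) = 0.2200 mol/dm³.
Along a PFR/batch, dC_D/dC_A = −r_D/(r_D+r_U) = −k₁/(k₁+k₂·C_A).
Integrating from C_{A0} to C_A: C_D = (1.40/1.14)·ln[(1.40+1.14·0.809)/(1.40+1.14·0.220)] = 1.228·ln(2.322/1.651) = 0.4191 mol/dm³.
Y_D = C_D/C_{A0} = 0.4191/0.809 = 0.518.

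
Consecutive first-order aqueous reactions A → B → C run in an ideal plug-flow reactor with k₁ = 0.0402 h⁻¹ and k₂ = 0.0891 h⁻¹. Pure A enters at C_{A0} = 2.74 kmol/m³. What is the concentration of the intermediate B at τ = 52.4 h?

Solving the coupled first-order balances gives C_B(τ) = [k₁/(k₂−k₁)]·C_{A0}·(e^(−k₁τ) − e^(−k₂τ)).
e^(−k₁τ) = e^(−0.0402×52.4) = e^(−2.106) = 0.1217; e^(−k₂τ) = e^(−4.669) = 0.009383.
C_B = 0.0402×2.74/(0.0891−0.0402) × (0.1217−0.009383) = 2.253×0.1123 = 0.2529 kmol/m³.

0.253 kmol/m³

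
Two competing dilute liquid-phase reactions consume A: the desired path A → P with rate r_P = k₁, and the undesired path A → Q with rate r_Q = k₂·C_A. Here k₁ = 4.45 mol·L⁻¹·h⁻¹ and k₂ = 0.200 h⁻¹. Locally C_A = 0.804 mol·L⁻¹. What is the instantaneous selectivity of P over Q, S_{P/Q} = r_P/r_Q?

S_{P/Q} = r_P/r_Q = (k₁)/(k₂·C_A) = (k₁/k₂)·C_A⁻¹.
= (4.45) / (0.200×0.8040) = 4.450/0.1608 = 27.7.

27.7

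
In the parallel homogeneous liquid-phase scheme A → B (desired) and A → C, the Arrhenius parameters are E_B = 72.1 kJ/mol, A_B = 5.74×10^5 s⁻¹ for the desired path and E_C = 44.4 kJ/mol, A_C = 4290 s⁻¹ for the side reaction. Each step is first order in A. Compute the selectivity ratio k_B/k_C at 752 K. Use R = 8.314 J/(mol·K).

With equal orders, S_{B/C} = k_B/k_C = (A_B/A_C)·exp[(E_C−E_B)/(RT)].
(E_C−E_B)/(RT) = (44.4−72.1)×10³/(8.314×752) = -27700/6252 = -4.430.
k_B/k_C = (5.74×10^5/4290)·exp(-4.430) = 133.8 × 0.01191 = 1.59.
Since E_B > E_C, raising the temperature improves selectivity toward B.

1.59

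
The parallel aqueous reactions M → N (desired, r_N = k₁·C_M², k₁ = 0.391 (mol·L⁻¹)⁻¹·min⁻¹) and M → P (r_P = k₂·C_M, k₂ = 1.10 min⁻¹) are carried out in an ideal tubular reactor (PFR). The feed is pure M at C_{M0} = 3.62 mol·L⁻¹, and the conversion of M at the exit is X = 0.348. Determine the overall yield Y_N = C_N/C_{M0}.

C_M = C_{M0}(1−X) = 2.360 mol·L⁻¹.
Along a PFR/batch, dC_P/dC_M = −r_P/(r_N+r_P) = −k₂/(k₂+k₁·C_M).
Integrating from C_{M0} to C_M: C_P = (1.10/0.391)·ln[(1.10+0.391·3.62)/(1.10+0.391·2.36)] = 2.813·ln(2.515/2.023) = 0.6131 mol·L⁻¹.
Then C_N = (C_{M0}−C_M) − C_P = 1.260 − 0.6131 = 0.6467 mol·L⁻¹.
Y_N = C_N/C_{M0} = 0.6467/3.62 = 0.179.

0.179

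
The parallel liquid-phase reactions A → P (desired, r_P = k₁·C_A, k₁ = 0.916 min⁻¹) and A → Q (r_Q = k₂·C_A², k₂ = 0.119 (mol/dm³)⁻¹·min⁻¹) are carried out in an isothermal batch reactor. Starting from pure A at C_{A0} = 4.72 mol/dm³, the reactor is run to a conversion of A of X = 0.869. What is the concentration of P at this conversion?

C_A = C_{A0}(1−X) = 0.6183 mol/dm³.
Along a PFR/batch, dC_P/dC_A = −r_P/(r_P+r_Q) = −k₁/(k₁+k₂·C_A).
Integrating from C_{A0} to C_A: C_P = (0.916/0.119)·ln[(0.916+0.119·4.72)/(0.916+0.119·0.618)] = 7.697·ln(1.478/0.9896) = 3.086 mol/dm³.

3.09 mol/dm³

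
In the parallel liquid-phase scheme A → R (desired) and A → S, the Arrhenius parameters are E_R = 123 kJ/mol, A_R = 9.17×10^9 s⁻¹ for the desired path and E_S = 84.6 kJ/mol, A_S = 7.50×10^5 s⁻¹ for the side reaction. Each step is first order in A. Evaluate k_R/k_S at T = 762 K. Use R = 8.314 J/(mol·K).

Since both paths have the same order in A, the concentration cancels and S_{R/S} = k_R/k_S = (A_R/A_S)·exp[(E_S−E_R)/(RT)].
(E_S−E_R)/(RT) = (84.6−123)×10³/(8.314×762) = -38400/6335 = -6.061.
k_R/k_S = (9.17×10^9/7.50×10^5)·exp(-6.061) = 12227 × 0.002331 = 28.5.
Since E_R > E_S, raising the temperature improves selectivity toward R.

28.5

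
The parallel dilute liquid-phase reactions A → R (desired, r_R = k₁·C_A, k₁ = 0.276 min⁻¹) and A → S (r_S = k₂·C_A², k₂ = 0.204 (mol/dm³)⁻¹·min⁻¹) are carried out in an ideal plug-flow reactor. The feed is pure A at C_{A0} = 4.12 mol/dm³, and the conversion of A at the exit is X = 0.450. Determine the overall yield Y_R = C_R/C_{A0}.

C_A = C_{A0}(1−X) = 2.266 mol/dm³.
Along a PFR/batch, dC_R/dC_A = −r_R/(r_R+r_S) = −k₁/(k₁+k₂·C_A).
Integrating from C_{A0} to C_A: C_R = (0.276/0.204)·ln[(0.276+0.204·4.12)/(0.276+0.204·2.27)] = 1.353·ln(1.116/0.7383) = 0.5596 mol/dm³.
Y_R = C_R/C_{A0} = 0.5596/4.12 = 0.136.

0.136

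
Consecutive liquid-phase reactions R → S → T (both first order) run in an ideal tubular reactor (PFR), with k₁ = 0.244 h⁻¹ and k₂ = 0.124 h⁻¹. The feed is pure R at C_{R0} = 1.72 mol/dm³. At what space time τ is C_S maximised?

5.64 h

Setting dC_S/dτ = 0 gives τ_opt = ln(k₂/k₁)/(k₂−k₁).
= ln(0.124/0.244)/(0.124−0.244) = ln(0.5082)/-0.1200 = -0.6769/-0.1200 = 5.64 h.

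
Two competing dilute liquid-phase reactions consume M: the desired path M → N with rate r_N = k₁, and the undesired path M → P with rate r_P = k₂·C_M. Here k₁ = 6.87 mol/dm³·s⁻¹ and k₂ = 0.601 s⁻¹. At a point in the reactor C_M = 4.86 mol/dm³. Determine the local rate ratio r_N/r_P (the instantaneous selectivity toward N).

S_{N/P} = r_N/r_P = (k₁)/(k₂·C_M) = (k₁/k₂)·C_M⁻¹.
= (6.87) / (0.601×4.860) = 6.870/2.921 = 2.35.
The undesired path is higher order in M, so low C_M (CSTR or dilute feed) favours N.

2.35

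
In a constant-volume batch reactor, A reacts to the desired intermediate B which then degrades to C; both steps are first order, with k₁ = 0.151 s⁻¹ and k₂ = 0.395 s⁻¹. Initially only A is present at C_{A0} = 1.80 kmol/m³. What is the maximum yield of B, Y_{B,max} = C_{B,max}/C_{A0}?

0.211

Evaluating C_B at t_opt = ln(k₂/k₁)/(k₂−k₁) gives C_{B,max}/C_{A0} = (k₁/k₂)^[k₂/(k₂−k₁)].
= (0.151/0.395)^(0.395/(0.395−0.151)) = (0.3823)^(1.619) = 0.2108.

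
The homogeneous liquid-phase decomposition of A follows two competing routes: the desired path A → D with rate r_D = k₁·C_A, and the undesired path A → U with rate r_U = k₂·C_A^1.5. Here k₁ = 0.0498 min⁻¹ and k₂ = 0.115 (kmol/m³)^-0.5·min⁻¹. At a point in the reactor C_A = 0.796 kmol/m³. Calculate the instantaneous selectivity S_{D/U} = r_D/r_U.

0.485

S_{D/U} = r_D/r_U = (k₁·C_A)/(k₂·C_A^1.5) = (k₁/k₂)·C_A^-0.5.
= (0.0498×0.7960) / (0.115×0.7960^1.5) = 0.03964/0.08167 = 0.485.
The undesired path is higher order in A, so low C_A (CSTR or dilute feed) favours D.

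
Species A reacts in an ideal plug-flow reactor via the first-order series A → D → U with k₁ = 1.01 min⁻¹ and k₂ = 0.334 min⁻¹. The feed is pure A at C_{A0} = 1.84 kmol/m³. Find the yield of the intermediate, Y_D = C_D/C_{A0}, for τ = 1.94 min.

The intermediate concentration in a first-order A→B→C sequence is C_D = k₁C_{A0}(e^(−k₁τ) − e^(−k₂τ))/(k₂−k₁).
e^(−k₁τ) = e^(−1.01×1.94) = e^(−1.959) = 0.1409; e^(−k₂τ) = e^(−0.6480) = 0.5231.
C_D = 1.01×1.84/(0.334−1.01) × (0.1409−0.5231) = (-2.749)×(-0.3822) = 1.051 kmol/m³.
Y_D = C_D/C_{A0} = 1.051/1.84 = 0.571.

0.571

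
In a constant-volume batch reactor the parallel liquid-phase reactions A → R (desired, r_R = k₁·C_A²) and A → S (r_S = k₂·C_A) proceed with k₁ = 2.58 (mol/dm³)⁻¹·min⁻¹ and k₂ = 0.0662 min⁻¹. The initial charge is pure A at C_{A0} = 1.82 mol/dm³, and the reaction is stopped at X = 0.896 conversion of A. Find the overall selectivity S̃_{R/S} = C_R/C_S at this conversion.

28.6

C_A = C_{A0}(1−X) = 0.1893 mol/dm³.
Along a PFR/batch, dC_S/dC_A = −r_S/(r_R+r_S) = −k₂/(k₂+k₁·C_A).
Integrating from C_{A0} to C_A: C_S = (0.0662/2.58)·ln[(0.0662+2.58·1.82)/(0.0662+2.58·0.189)] = 0.02566·ln(4.762/0.5545) = 0.05517 mol/dm³.
Then C_R = (C_{A0}−C_A) − C_S = 1.631 − 0.05517 = 1.576 mol/dm³.
S̃_{R/S} = C_R/C_S = 1.576/0.05517 = 28.6.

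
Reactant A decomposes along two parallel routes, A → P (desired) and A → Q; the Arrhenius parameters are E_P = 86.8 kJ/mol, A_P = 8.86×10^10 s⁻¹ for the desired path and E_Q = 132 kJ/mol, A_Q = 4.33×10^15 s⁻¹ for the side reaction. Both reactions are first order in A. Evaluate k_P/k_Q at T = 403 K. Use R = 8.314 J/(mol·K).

Since both paths have the same order in A, the concentration cancels and S_{P/Q} = k_P/k_Q = (A_P/A_Q)·exp[(E_Q−E_P)/(RT)].
(E_Q−E_P)/(RT) = (132−86.8)×10³/(8.314×403) = 45200/3351 = 13.49.
k_P/k_Q = (8.86×10^10/4.33×10^15)·exp(13.49) = 2.046×10^-5 × 7.224×10^5 = 14.8.
Since E_P < E_Q, lowering the temperature improves selectivity toward P.

14.8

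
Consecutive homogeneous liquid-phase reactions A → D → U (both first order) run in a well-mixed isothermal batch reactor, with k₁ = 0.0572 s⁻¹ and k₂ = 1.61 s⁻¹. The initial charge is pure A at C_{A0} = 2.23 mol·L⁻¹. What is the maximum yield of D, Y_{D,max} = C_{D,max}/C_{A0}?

Evaluating C_D at t_opt = ln(k₂/k₁)/(k₂−k₁) gives C_{D,max}/C_{A0} = (k₁/k₂)^[k₂/(k₂−k₁)].
= (0.0572/1.61)^(1.61/(1.61−0.0572)) = (0.03553)^(1.037) = 0.03142.

0.0314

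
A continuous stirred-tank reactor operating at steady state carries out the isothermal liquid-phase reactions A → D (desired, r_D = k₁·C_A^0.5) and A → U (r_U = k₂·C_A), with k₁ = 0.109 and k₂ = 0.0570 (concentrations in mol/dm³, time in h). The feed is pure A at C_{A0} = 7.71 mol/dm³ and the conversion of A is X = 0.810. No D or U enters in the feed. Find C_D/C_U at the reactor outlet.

Exit C_A = C_{A0}(1−X) = 7.71×0.190 = 1.465 mol/dm³.
In a CSTR the entire volume is at exit conditions, so r_D = 0.109×1.465^0.5 = 0.1319 and r_U = 0.0570×1.465 = 0.08350.
Overall selectivity = C_D/C_U = r_Dτ/(r_Uτ) = r_D/r_U = 1.58.

1.58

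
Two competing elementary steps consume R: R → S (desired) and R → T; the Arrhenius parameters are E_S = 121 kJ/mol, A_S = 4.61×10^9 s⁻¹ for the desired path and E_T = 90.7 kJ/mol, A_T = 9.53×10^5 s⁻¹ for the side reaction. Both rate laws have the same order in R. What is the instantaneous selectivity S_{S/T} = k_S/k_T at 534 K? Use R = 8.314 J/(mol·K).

5.26

Since both paths have the same order in R, the concentration cancels and S_{S/T} = k_S/k_T = (A_S/A_T)·exp[(E_T−E_S)/(RT)].
(E_T−E_S)/(RT) = (90.7−121)×10³/(8.314×534) = -30300/4440 = -6.825.
k_S/k_T = (4.61×10^9/9.53×10^5)·exp(-6.825) = 4837 × 0.001086 = 5.26.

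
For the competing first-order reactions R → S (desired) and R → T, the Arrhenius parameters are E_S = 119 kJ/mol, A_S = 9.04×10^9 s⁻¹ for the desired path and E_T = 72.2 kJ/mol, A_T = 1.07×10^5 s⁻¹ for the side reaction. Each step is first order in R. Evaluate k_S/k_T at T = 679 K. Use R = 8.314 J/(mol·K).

21.2

With equal orders, S_{S/T} = k_S/k_T = (A_S/A_T)·exp[(E_T−E_S)/(RT)].
(E_T−E_S)/(RT) = (72.2−119)×10³/(8.314×679) = -46800/5645 = -8.290.
k_S/k_T = (9.04×10^9/1.07×10^5)·exp(-8.290) = 84486 × 2.510×10^-4 = 21.2.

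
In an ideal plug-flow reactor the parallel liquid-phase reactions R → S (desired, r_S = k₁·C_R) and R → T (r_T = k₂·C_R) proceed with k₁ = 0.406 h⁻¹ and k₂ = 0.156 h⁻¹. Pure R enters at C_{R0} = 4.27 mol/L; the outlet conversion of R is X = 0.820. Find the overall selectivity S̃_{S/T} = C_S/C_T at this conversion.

C_R = C_{R0}(1−X) = 0.7686 mol/L.
Both paths are first order in R, so the instantaneous fraction to S is constant: dC_S/d(−C_R) = k₁/(k₁+k₂) = 0.7224.
C_S = 0.7224·(C_{R0}−C_R) = 0.7224×3.501 = 2.53 mol/L.
C_T = (C_{R0}−C_R)−C_S = 0.9719 mol/L; S̃_{S/T} = 2.529/0.9719 = 2.60.

2.60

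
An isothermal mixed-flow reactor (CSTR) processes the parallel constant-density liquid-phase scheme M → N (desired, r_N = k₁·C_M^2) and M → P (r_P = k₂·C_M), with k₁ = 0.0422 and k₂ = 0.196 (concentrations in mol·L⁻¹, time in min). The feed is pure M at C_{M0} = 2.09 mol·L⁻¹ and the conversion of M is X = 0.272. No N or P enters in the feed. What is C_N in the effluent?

Exit C_M = C_{M0}(1−X) = 2.09×0.728 = 1.522 mol·L⁻¹.
Rates in a CSTR are evaluated at the outlet concentration: r_N = 0.0422×1.522^2 = 0.09769, r_P = 0.196×1.522 = 0.2982.
Fraction of consumed M going to N: r_N/(r_N+r_P) = 0.2468.
C_N = 0.2468·C_{M0}·X = 0.2468×2.09×0.272 = 0.140 mol·L⁻¹.

0.140 mol·L⁻¹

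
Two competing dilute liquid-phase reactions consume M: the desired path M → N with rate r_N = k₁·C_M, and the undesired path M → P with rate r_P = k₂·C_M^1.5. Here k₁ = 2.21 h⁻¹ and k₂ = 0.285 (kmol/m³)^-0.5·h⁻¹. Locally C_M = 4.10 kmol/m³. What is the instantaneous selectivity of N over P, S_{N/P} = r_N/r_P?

3.83

S_{N/P} = r_N/r_P = (k₁·C_M)/(k₂·C_M^1.5) = (k₁/k₂)·C_M^-0.5.
= (2.21×4.100) / (0.285×4.100^1.5) = 9.061/2.366 = 3.83.
The undesired path is higher order in M, so low C_M (CSTR or dilute feed) favours N.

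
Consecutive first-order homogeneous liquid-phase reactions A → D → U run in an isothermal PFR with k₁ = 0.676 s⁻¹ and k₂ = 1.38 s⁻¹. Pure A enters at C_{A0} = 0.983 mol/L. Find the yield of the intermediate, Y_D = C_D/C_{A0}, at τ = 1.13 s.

0.245

Solving the coupled first-order balances gives C_D(τ) = [k₁/(k₂−k₁)]·C_{A0}·(e^(−k₁τ) − e^(−k₂τ)).
e^(−k₁τ) = e^(−0.676×1.13) = e^(−0.7639) = 0.4659; e^(−k₂τ) = e^(−1.559) = 0.2103.
C_D = 0.676×0.983/(1.38−0.676) × (0.4659−0.2103) = 0.9439×0.2556 = 0.2413 mol/L.
Y_D = C_D/C_{A0} = 0.2413/0.983 = 0.245.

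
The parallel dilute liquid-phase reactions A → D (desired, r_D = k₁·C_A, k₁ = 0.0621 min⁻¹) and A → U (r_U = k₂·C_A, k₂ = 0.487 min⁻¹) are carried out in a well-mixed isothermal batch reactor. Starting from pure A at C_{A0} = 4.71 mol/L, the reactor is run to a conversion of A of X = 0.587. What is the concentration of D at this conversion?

C_A = C_{A0}(1−X) = 1.945 mol/L.
Both paths are first order in A, so the instantaneous fraction to D is constant: dC_D/d(−C_A) = k₁/(k₁+k₂) = 0.1131.
C_D = 0.1131·(C_{A0}−C_A) = 0.1131×2.765 = 0.313 mol/L.

0.313 mol/L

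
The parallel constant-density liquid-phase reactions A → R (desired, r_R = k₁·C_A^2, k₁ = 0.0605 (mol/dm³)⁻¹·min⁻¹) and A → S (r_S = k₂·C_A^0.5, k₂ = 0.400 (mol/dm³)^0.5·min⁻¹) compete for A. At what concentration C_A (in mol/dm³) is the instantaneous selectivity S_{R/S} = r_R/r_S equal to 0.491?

2.19 mol/dm³

S_{R/S} = (k₁/k₂)·C_A^1.5 ⇒ C_A = (S·k₂/k₁)^(1/1.5).
= (0.491×0.400/0.0605)^(0.6667) = (3.246)^(0.6667) = 2.19 mol/dm³.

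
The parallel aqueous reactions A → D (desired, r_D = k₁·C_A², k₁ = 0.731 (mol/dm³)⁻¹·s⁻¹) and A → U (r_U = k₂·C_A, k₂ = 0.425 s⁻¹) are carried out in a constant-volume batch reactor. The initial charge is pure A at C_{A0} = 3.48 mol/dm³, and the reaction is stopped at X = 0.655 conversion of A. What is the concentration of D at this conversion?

1.80 mol/dm³

C_A = C_{A0}(1−X) = 1.201 mol/dm³.
Along a PFR/batch, dC_U/dC_A = −r_U/(r_D+r_U) = −k₂/(k₂+k₁·C_A).
Integrating from C_{A0} to C_A: C_U = (0.425/0.731)·ln[(0.425+0.731·3.48)/(0.425+0.731·1.20)] = 0.5814·ln(2.969/1.303) = 0.4789 mol/dm³.
Then C_D = (C_{A0}−C_A) − C_U = 2.279 − 0.4789 = 1.800 mol/dm³.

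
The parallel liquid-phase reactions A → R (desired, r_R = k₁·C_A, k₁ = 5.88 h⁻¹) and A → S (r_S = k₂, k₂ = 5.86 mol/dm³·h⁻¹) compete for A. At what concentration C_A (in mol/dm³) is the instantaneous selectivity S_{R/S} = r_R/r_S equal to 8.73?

S_{R/S} = (k₁/k₂)·C_A ⇒ C_A = S·k₂/k₁.
= 8.73×5.86/5.88 = 8.70 mol/dm³.

8.70 mol/dm³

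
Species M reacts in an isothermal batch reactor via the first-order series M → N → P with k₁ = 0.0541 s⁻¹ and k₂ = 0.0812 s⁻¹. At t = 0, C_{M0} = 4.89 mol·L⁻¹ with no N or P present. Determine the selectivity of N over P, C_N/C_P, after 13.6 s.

1.30

Solving the coupled first-order balances gives C_N(t) = [k₁/(k₂−k₁)]·C_{M0}·(e^(−k₁t) − e^(−k₂t)).
e^(−k₁t) = e^(−0.0541×13.6) = e^(−0.7358) = 0.4791; e^(−k₂t) = e^(−1.104) = 0.3314.
C_N = 0.0541×4.89/(0.0812−0.0541) × (0.4791−0.3314) = 9.762×0.1477 = 1.442 mol·L⁻¹.
C_M = C_{M0}e^(−k₁t) = 2.343 mol·L⁻¹, so C_P = C_{M0}−C_M−C_N = 1.105 mol·L⁻¹; C_N/C_P = 1.30.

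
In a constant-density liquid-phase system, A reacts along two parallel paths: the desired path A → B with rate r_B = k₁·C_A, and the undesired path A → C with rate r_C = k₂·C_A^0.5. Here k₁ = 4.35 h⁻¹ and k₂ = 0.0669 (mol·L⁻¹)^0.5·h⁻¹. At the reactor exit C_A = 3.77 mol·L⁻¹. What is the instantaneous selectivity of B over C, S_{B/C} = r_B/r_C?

126

S_{B/C} = r_B/r_C = (k₁·C_A)/(k₂·C_A^0.5) = (k₁/k₂)·C_A^0.5.
= (4.35×3.770) / (0.0669×3.770^0.5) = 16.40/0.1299 = 126.
Since the desired path is higher order in A, keeping C_A high (PFR or concentrated feed) favours B.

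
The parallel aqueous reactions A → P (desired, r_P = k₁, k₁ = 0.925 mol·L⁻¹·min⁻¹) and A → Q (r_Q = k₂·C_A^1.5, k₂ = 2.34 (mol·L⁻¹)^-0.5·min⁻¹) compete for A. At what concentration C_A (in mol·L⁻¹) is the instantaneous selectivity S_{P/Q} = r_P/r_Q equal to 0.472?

S_{P/Q} = (k₁/k₂)·C_A^-1.5 ⇒ C_A = (S·k₂/k₁)^(1/(-1.5)).
= (0.472×2.34/0.925)^(-0.6667) = (1.194)^(-0.6667) = 0.888 mol·L⁻¹.

0.888 mol·L⁻¹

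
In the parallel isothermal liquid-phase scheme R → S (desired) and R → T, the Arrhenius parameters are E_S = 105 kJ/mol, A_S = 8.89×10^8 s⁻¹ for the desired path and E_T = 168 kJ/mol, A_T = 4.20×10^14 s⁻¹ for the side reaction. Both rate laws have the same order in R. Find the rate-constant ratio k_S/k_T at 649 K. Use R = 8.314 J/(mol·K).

0.249

k_S/k_T = (A_S/A_T)·exp[−(E_S−E_T)/(RT)] = (A_S/A_T)·exp[(E_T−E_S)/(RT)].
(E_T−E_S)/(RT) = (168−105)×10³/(8.314×649) = 63000/5396 = 11.68.
k_S/k_T = (8.89×10^8/4.20×10^14)·exp(11.68) = 2.117×10^-6 × 1.177×10^5 = 0.249.
Since E_S < E_T, lowering the temperature improves selectivity toward S.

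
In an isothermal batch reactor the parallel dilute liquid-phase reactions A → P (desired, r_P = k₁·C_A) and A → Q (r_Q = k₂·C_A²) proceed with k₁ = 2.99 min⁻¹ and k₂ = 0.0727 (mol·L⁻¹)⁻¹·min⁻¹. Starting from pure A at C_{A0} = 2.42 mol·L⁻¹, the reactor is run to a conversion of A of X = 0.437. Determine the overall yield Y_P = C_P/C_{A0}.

0.418

C_A = C_{A0}(1−X) = 1.362 mol·L⁻¹.
Along a PFR/batch, dC_P/dC_A = −r_P/(r_P+r_Q) = −k₁/(k₁+k₂·C_A).
Integrating from C_{A0} to C_A: C_P = (2.99/0.0727)·ln[(2.99+0.0727·2.42)/(2.99+0.0727·1.36)] = 41.13·ln(3.166/3.089) = 1.011 mol·L⁻¹.
Y_P = C_P/C_{A0} = 1.011/2.42 = 0.418.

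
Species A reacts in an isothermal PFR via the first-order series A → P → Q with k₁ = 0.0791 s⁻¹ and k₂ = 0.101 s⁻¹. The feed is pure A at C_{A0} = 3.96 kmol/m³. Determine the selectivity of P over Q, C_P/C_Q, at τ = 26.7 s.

The intermediate concentration in a first-order A→B→C sequence is C_P = k₁C_{A0}(e^(−k₁τ) − e^(−k₂τ))/(k₂−k₁).
e^(−k₁τ) = e^(−0.0791×26.7) = e^(−2.112) = 0.1210; e^(−k₂τ) = e^(−2.697) = 0.06743.
C_P = 0.0791×3.96/(0.101−0.0791) × (0.1210−0.06743) = 14.30×0.05357 = 0.7662 kmol/m³.
C_A = C_{A0}e^(−k₁τ) = 0.4792 kmol/m³, so C_Q = C_{A0}−C_A−C_P = 2.715 kmol/m³; C_P/C_Q = 0.282.

0.282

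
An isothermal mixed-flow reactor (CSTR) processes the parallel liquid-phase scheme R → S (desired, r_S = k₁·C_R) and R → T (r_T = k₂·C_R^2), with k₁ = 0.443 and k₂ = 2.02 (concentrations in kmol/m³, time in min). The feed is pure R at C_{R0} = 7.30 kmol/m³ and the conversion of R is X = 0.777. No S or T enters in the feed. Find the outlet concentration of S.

Exit C_R = C_{R0}(1−X) = 7.30×0.223 = 1.628 kmol/m³.
In a CSTR the entire volume is at exit conditions, so r_S = 0.443×1.628 = 0.7212 and r_T = 2.02×1.628^2 = 5.353.
Fraction of consumed R going to S: r_S/(r_S+r_T) = 0.1187.
C_S = 0.1187·C_{R0}·X = 0.1187×7.30×0.777 = 0.673 kmol/m³.

0.673 kmol/m³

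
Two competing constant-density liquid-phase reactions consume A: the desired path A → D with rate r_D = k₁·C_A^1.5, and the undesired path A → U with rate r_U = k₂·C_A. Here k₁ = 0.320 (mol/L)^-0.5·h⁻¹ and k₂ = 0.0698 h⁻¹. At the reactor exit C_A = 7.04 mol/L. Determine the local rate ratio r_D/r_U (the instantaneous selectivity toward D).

12.2

S_{D/U} = r_D/r_U = (k₁·C_A^1.5)/(k₂·C_A) = (k₁/k₂)·C_A^0.5.
= (0.320×7.040^1.5) / (0.0698×7.040) = 5.977/0.4914 = 12.2.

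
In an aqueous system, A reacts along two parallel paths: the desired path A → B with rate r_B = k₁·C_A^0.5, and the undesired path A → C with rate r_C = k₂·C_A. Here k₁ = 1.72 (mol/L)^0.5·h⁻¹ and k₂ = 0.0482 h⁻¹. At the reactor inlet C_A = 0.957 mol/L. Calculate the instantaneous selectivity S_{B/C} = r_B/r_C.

36.5

S_{B/C} = r_B/r_C = (k₁·C_A^0.5)/(k₂·C_A) = (k₁/k₂)·C_A^-0.5.
= (1.72×0.9570^0.5) / (0.0482×0.9570) = 1.683/0.04613 = 36.5.
The undesired path is higher order in A, so low C_A (CSTR or dilute feed) favours B.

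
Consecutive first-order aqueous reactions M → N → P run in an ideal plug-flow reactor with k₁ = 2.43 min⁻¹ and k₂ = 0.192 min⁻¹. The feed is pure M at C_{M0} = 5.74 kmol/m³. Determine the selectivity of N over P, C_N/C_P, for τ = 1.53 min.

Solving the coupled first-order balances gives C_N(τ) = [k₁/(k₂−k₁)]·C_{M0}·(e^(−k₁τ) − e^(−k₂τ)).
e^(−k₁τ) = e^(−2.43×1.53) = e^(−3.718) = 0.02428; e^(−k₂τ) = e^(−0.2938) = 0.7455.
C_N = 2.43×5.74/(0.192−2.43) × (0.02428−0.7455) = (-6.232)×(-0.7212) = 4.495 kmol/m³.
C_M = C_{M0}e^(−k₁τ) = 0.1394 kmol/m³, so C_P = C_{M0}−C_M−C_N = 1.106 kmol/m³; C_N/C_P = 4.06.

4.06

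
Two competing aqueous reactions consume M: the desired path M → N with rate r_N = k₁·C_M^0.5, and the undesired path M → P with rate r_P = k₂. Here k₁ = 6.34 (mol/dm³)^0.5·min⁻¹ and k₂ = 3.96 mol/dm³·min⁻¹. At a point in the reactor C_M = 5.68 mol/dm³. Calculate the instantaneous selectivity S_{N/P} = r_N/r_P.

3.82

S_{N/P} = r_N/r_P = (k₁·C_M^0.5)/(k₂) = (k₁/k₂)·C_M^0.5.
= (6.34×5.680^0.5) / (3.96) = 15.11/3.960 = 3.82.
Since the desired path is higher order in M, keeping C_M high (PFR or concentrated feed) favours N.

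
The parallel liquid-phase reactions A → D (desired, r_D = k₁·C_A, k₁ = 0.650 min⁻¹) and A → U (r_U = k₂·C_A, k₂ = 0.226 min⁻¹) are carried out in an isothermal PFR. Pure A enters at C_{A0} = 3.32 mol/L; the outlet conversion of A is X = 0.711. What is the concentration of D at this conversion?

1.75 mol/L

C_A = C_{A0}(1−X) = 0.9595 mol/L.
Both paths are first order in A, so the instantaneous fraction to D is constant: dC_D/d(−C_A) = k₁/(k₁+k₂) = 0.7420.
C_D = 0.7420·(C_{A0}−C_A) = 0.7420×2.361 = 1.75 mol/L.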